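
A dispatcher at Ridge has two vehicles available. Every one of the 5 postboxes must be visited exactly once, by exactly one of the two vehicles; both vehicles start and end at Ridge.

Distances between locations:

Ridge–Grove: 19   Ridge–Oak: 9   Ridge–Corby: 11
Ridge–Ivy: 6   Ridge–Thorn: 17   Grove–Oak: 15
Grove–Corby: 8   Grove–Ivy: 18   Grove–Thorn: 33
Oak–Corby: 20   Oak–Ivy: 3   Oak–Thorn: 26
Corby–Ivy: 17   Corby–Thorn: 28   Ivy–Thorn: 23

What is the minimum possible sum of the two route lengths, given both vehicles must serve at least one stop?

77 — the smallest possible combined total.

Check every non-empty split of the stops between the two vehicles; for each half take its own optimal tour:
  {Grove} + {Oak, Corby, Ivy, Thorn}: 38 + 74 = 112
  {Oak} + {Grove, Corby, Ivy, Thorn}: 18 + 77 = 95
  {Grove, Oak} + {Corby, Ivy, Thorn}: 43 + 68 = 111
  {Corby} + {Grove, Oak, Ivy, Thorn}: 22 + 74 = 96
  {Grove, Corby} + {Oak, Ivy, Thorn}: 38 + 52 = 90
  {Oak, Corby} + {Grove, Ivy, Thorn}: 40 + 74 = 114
  … (15 splits in total)
  {Grove, Oak, Corby, Ivy} + {Thorn}: 43 + 34 = 77  ← best
Best: vehicle 1 Ridge → Corby → Grove → Oak → Ivy → Ridge = 43; vehicle 2 Ridge → Thorn → Ridge = 34; combined 77.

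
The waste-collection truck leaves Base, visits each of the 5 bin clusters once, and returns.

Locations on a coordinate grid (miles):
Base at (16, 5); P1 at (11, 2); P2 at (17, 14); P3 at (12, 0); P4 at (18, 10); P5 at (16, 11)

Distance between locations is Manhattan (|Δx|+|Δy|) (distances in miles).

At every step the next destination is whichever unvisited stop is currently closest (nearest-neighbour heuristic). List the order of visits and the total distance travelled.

Total distance 44 miles via the nearest-neighbour route Base → P5 → P4 → P2 → P1 → P3 → Base.

Base → [P5:6 / P4:7 / P1:8 / P3:9 / P2:10] → P5 (6)
P5 → [P4:3 / P2:4 / P1:14 / P3:15] → P4 (3)
P4 → [P2:5 / P1:15 / P3:16] → P2 (5)
P2 → [P1:18 / P3:19] → P1 (18)
P1 → [P3:3] → P3 (3)
Return P3→Base: 9.
Total = 6 + 3 + 5 + 18 + 3 + 9 = 44.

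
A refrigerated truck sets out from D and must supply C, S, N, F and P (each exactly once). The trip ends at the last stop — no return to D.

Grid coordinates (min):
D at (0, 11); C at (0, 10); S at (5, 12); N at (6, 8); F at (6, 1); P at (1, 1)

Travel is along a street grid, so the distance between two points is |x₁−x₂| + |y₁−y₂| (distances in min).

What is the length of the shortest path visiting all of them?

Shortest open route: 25 min.

There are 5! = 120 possible orderings.
D → C → S → N → F → P: 1+7+5+7+5 = 25
D → C → S → N → P → F: 1+7+5+12+5 = 30
D → C → S → F → N → P: 1+7+12+7+12 = 39
D → C → S → F → P → N: 1+7+12+5+12 = 37
D → C → S → P → N → F: 1+7+15+12+7 = 42
D → C → S → P → F → N: 1+7+15+5+7 = 35
D → C → N → S → F → P: 1+8+5+12+5 = 31
D → C → N → S → P → F: 1+8+5+15+5 = 34
D → C → N → F → S → P: 1+8+7+12+15 = 43
D → C → N → F → P → S: 1+8+7+5+15 = 36
D → C → N → P → S → F: 1+8+12+15+12 = 48
D → C → N → P → F → S: 1+8+12+5+12 = 38
D → C → F → S → N → P: 1+15+12+5+12 = 45
D → C → F → S → P → N: 1+15+12+15+12 = 55
… (106 more)
The minimum is 25.
One shortest path: D → C → S → N → F → P.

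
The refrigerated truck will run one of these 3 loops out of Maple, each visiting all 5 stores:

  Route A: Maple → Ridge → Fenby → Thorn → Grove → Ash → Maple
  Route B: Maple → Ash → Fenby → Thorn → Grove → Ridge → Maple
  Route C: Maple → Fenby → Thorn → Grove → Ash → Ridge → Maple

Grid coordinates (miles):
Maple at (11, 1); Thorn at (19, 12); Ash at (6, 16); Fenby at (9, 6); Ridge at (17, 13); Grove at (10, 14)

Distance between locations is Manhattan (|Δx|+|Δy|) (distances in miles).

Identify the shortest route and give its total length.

Route A: 18 + 15 + 16 + 11 + 6 + 20 = 86
Route B: 20 + 13 + 16 + 11 + 8 + 18 = 86
Route C: 7 + 16 + 11 + 6 + 14 + 18 = 72

72 miles — Route C is the shortest.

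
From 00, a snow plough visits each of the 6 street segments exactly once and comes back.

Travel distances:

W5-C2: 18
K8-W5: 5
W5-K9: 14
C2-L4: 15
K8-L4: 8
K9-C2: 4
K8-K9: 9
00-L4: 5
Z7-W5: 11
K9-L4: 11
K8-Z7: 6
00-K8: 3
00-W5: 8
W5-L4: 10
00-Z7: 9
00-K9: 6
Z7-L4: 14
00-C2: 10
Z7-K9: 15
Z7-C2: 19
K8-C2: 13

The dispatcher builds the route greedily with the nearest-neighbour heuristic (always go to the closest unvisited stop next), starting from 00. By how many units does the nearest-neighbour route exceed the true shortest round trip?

The nearest-neighbour route is 6 longer than optimal.

From 00: K8=3, L4=5, K9=6, W5=8, Z7=9, C2=10 → choose K8 (3).
From K8: W5=5, Z7=6, L4=8, K9=9, C2=13 → choose W5 (5).
From W5: L4=10, Z7=11, K9=14, C2=18 → choose L4 (10).
From L4: K9=11, Z7=14, C2=15 → choose K9 (11).
From K9: C2=4, Z7=15 → choose C2 (4).
From C2: Z7=19 → choose Z7 (19).
NN route 00 → K8 → W5 → L4 → K9 → C2 → Z7 → 00 costs 61.
Optimal: 00 → K8 → Z7 → W5 → L4 → K9 → C2 → 00 costs 55 (by enumerating all 360 distinct tours).
Excess = 61 − 55 = 6.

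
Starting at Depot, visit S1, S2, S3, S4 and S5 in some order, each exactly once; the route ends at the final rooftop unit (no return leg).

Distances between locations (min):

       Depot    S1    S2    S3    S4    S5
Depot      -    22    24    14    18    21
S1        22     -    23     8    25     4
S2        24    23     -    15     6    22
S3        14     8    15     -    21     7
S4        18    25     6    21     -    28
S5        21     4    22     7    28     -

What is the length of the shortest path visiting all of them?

Shortest open route: 50 min.

There are 5! = 120 possible orderings.
Depot → S1 → S2 → S3 → S4 → S5: 22+23+15+21+28 = 109
Depot → S1 → S2 → S3 → S5 → S4: 22+23+15+7+28 = 95
Depot → S1 → S2 → S4 → S3 → S5: 22+23+6+21+7 = 79
Depot → S1 → S2 → S4 → S5 → S3: 22+23+6+28+7 = 86
Depot → S1 → S2 → S5 → S3 → S4: 22+23+22+7+21 = 95
Depot → S1 → S2 → S5 → S4 → S3: 22+23+22+28+21 = 116
Depot → S1 → S3 → S2 → S4 → S5: 22+8+15+6+28 = 79
Depot → S1 → S3 → S2 → S5 → S4: 22+8+15+22+28 = 95
Depot → S1 → S3 → S4 → S2 → S5: 22+8+21+6+22 = 79
Depot → S1 → S3 → S4 → S5 → S2: 22+8+21+28+22 = 101
Depot → S1 → S3 → S5 → S2 → S4: 22+8+7+22+6 = 65
Depot → S1 → S3 → S5 → S4 → S2: 22+8+7+28+6 = 71
Depot → S1 → S4 → S2 → S3 → S5: 22+25+6+15+7 = 75
Depot → S1 → S4 → S2 → S5 → S3: 22+25+6+22+7 = 82
… (106 more)
Depot → S4 → S2 → S3 → S5 → S1: 18+6+15+7+4 = 50  ← best
The minimum is 50.
One shortest path: Depot → S4 → S2 → S3 → S5 → S1.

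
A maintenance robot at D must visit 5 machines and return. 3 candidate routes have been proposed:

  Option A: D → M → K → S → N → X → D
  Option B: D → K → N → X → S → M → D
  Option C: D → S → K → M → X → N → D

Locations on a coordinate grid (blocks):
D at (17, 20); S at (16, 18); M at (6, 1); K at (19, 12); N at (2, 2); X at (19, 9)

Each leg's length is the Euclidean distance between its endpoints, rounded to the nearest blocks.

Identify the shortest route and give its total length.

Shortest is Option C, total 82 blocks.

Option A: 22 + 17 + 7 + 21 + 18 + 11 = 96
Option B: 8 + 20 + 18 + 9 + 20 + 22 = 97
Option C: 2 + 7 + 17 + 15 + 18 + 23 = 82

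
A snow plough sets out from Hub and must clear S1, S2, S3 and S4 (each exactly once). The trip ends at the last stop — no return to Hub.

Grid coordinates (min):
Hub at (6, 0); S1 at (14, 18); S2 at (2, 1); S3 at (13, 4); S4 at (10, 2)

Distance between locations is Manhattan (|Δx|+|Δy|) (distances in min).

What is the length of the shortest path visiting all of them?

Minimum one-way distance = 34 min.

There are 4! = 24 possible orderings.
Hub → S1 → S2 → S3 → S4: 26+29+14+5 = 74
Hub → S1 → S2 → S4 → S3: 26+29+9+5 = 69
Hub → S1 → S3 → S2 → S4: 26+15+14+9 = 64
Hub → S1 → S3 → S4 → S2: 26+15+5+9 = 55
Hub → S1 → S4 → S2 → S3: 26+20+9+14 = 69
Hub → S1 → S4 → S3 → S2: 26+20+5+14 = 65
Hub → S2 → S1 → S3 → S4: 5+29+15+5 = 54
Hub → S2 → S1 → S4 → S3: 5+29+20+5 = 59
Hub → S2 → S3 → S1 → S4: 5+14+15+20 = 54
Hub → S2 → S3 → S4 → S1: 5+14+5+20 = 44
Hub → S2 → S4 → S1 → S3: 5+9+20+15 = 49
Hub → S2 → S4 → S3 → S1: 5+9+5+15 = 34
Hub → S3 → S1 → S2 → S4: 11+15+29+9 = 64
Hub → S3 → S1 → S4 → S2: 11+15+20+9 = 55
… (10 more)
The minimum is 34.
One shortest path: Hub → S2 → S4 → S3 → S1.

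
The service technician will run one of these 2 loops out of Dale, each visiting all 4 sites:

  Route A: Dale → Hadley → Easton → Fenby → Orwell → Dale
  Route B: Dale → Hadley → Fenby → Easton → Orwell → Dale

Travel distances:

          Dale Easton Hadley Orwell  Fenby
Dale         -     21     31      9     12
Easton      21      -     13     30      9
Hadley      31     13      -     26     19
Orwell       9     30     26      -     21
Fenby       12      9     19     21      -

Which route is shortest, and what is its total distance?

83 — Route A is the shortest.

Route A: 31 + 13 + 9 + 21 + 9 = 83
Route B: 31 + 19 + 9 + 30 + 9 = 98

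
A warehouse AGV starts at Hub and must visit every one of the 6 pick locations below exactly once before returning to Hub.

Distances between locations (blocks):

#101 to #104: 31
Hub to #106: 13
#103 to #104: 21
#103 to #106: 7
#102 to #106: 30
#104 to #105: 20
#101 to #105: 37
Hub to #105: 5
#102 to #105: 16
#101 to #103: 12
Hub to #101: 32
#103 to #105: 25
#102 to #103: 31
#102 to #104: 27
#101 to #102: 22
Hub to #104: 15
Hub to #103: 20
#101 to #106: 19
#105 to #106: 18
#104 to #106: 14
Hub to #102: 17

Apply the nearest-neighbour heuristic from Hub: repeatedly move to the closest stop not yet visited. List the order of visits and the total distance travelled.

From Hub: distances to unvisited — #105=5, #106=13, #104=15, #102=17, #103=20, #101=32. Nearest is #105 (5).
From #105: distances to unvisited — #102=16, #106=18, #104=20, #103=25, #101=37. Nearest is #102 (16).
From #102: distances to unvisited — #101=22, #104=27, #106=30, #103=31. Nearest is #101 (22).
From #101: distances to unvisited — #103=12, #106=19, #104=31. Nearest is #103 (12).
From #103: distances to unvisited — #106=7, #104=21. Nearest is #106 (7).
From #106: distances to unvisited — #104=14. Nearest is #104 (14).
Return #104→Hub: 15.
Total = 5 + 16 + 22 + 12 + 7 + 14 + 15 = 91.

Nearest-neighbour total = 91 blocks; route Hub → #105 → #102 → #101 → #103 → #106 → #104 → Hub.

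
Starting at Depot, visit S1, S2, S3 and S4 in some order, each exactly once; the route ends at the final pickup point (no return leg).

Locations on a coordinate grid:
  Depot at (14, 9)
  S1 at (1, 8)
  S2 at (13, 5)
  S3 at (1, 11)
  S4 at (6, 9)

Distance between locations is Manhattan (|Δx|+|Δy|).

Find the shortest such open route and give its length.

Minimum one-way distance = 25.

There are 4! = 24 possible orderings.
Depot→S1→S2→S3→S4: 14+15+18+7 = 54
Depot→S1→S2→S4→S3: 14+15+11+7 = 47
Depot→S1→S3→S2→S4: 14+3+18+11 = 46
Depot→S1→S3→S4→S2: 14+3+7+11 = 35
Depot→S1→S4→S2→S3: 14+6+11+18 = 49
Depot→S1→S4→S3→S2: 14+6+7+18 = 45
Depot→S2→S1→S3→S4: 5+15+3+7 = 30
Depot→S2→S1→S4→S3: 5+15+6+7 = 33
Depot→S2→S3→S1→S4: 5+18+3+6 = 32
Depot→S2→S3→S4→S1: 5+18+7+6 = 36
Depot→S2→S4→S1→S3: 5+11+6+3 = 25
Depot→S2→S4→S3→S1: 5+11+7+3 = 26
Depot→S3→S1→S2→S4: 15+3+15+11 = 44
Depot→S3→S1→S4→S2: 15+3+6+11 = 35
… (10 more)
The minimum is 25.
One shortest path: Depot → S2 → S4 → S1 → S3.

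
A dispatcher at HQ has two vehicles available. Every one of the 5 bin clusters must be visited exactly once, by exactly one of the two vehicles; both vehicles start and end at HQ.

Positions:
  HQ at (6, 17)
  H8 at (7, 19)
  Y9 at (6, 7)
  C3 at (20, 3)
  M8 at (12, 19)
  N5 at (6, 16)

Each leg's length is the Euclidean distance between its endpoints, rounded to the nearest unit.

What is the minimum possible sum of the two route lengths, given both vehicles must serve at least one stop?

52 — the smallest possible combined total.

Check every non-empty split of the stops between the two vehicles; for each half take its own optimal tour:
  {H8} + {Y9, C3, M8, N5}: 4 + 49 = 53
  {Y9} + {H8, C3, M8, N5}: 20 + 45 = 65
  {H8, Y9} + {C3, M8, N5}: 24 + 44 = 68
  {C3} + {H8, Y9, M8, N5}: 40 + 30 = 70
  {H8, C3} + {Y9, M8, N5}: 43 + 29 = 72
  {Y9, C3} + {H8, M8, N5}: 45 + 15 = 60
  … (15 splits in total)
  {H8, Y9, C3, M8} + {N5}: 50 + 2 = 52  ← best
Best: vehicle 1 HQ → H8 → M8 → C3 → Y9 → HQ = 50; vehicle 2 HQ → N5 → HQ = 2; combined 52.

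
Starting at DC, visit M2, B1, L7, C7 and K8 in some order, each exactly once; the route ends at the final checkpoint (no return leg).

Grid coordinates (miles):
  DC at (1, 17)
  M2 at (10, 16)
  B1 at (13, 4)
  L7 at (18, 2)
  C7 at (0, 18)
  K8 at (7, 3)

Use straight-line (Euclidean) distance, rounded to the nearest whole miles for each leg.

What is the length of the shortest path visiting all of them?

Shortest open route: 35 miles.

There are 5! = 120 possible orderings.
DC - M2 - B1 - L7 - C7 - K8: 9+12+5+24+17 = 67
DC - M2 - B1 - L7 - K8 - C7: 9+12+5+11+17 = 54
DC - M2 - B1 - C7 - L7 - K8: 9+12+19+24+11 = 75
DC - M2 - B1 - C7 - K8 - L7: 9+12+19+17+11 = 68
DC - M2 - B1 - K8 - L7 - C7: 9+12+6+11+24 = 62
DC - M2 - B1 - K8 - C7 - L7: 9+12+6+17+24 = 68
DC - M2 - L7 - B1 - C7 - K8: 9+16+5+19+17 = 66
DC - M2 - L7 - B1 - K8 - C7: 9+16+5+6+17 = 53
DC - M2 - L7 - C7 - B1 - K8: 9+16+24+19+6 = 74
DC - M2 - L7 - C7 - K8 - B1: 9+16+24+17+6 = 72
DC - M2 - L7 - K8 - B1 - C7: 9+16+11+6+19 = 61
DC - M2 - L7 - K8 - C7 - B1: 9+16+11+17+19 = 72
DC - M2 - C7 - B1 - L7 - K8: 9+10+19+5+11 = 54
DC - M2 - C7 - B1 - K8 - L7: 9+10+19+6+11 = 55
… (106 more)
DC - C7 - M2 - K8 - B1 - L7: 1+10+13+6+5 = 35  ← best
The minimum is 35.
One shortest path: DC → C7 → M2 → K8 → B1 → L7.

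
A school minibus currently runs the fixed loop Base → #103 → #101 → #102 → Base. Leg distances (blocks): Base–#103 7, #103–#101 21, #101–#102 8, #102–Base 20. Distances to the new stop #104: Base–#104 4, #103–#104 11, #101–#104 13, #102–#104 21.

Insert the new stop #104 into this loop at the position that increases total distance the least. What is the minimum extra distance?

Insertion cost between consecutive stops i–j is d(i,#104) + d(#104,j) − d(i,j):
  between Base and #103: 4 + 11 − 7 = 8
  between #103 and #101: 11 + 13 − 21 = 3
  between #101 and #102: 13 + 21 − 8 = 26
  between #102 and Base: 21 + 4 − 20 = 5
Cheapest insertion is between #103 and #101, adding 3.
New total = 56 + 3 = 59.

Minimum extra distance: 3 blocks, inserting #104 between #103 and #101.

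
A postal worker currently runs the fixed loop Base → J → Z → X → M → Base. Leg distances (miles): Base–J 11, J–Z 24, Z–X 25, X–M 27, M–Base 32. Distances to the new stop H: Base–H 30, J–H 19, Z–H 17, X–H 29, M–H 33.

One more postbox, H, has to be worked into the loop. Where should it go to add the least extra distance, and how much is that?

Adding 12 miles by placing H on the J–Z leg.

Insertion cost between consecutive stops i–j is d(i,H) + d(H,j) − d(i,j):
  between Base and J: 30 + 19 − 11 = 38
  between J and Z: 19 + 17 − 24 = 12
  between Z and X: 17 + 29 − 25 = 21
  between X and M: 29 + 33 − 27 = 35
  between M and Base: 33 + 30 − 32 = 31
Cheapest insertion is between J and Z, adding 12.
New total = 119 + 12 = 131.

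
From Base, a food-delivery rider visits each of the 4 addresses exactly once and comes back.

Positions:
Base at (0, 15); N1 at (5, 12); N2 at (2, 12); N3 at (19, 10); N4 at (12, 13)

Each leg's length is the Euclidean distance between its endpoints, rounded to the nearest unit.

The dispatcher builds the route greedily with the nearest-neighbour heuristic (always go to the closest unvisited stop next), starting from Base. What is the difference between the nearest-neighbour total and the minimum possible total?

1 longer than the optimal tour.

From Base: N2=4, N1=6, N4=12, N3=20 → choose N2 (4).
From N2: N1=3, N4=10, N3=17 → choose N1 (3).
From N1: N4=7, N3=14 → choose N4 (7).
From N4: N3=8 → choose N3 (8).
NN route Base → N2 → N1 → N4 → N3 → Base costs 42.
Optimal: Base → N2 → N1 → N3 → N4 → Base costs 41 (by enumerating all 12 distinct tours).
Excess = 42 − 41 = 1.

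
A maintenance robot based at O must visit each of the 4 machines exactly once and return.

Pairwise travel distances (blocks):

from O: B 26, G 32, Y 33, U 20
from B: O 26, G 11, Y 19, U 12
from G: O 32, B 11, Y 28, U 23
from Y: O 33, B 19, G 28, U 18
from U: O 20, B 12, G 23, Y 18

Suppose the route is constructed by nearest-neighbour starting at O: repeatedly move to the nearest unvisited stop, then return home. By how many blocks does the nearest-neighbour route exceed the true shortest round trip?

Excess over optimum: 4 blocks.

From O: U=20, B=26, G=32, Y=33 → choose U (20).
From U: B=12, Y=18, G=23 → choose B (12).
From B: G=11, Y=19 → choose G (11).
From G: Y=28 → choose Y (28).
NN route O → U → B → G → Y → O costs 104.
Optimal: O → G → B → Y → U → O costs 100 (by enumerating all 12 distinct tours).
Excess = 104 − 100 = 4.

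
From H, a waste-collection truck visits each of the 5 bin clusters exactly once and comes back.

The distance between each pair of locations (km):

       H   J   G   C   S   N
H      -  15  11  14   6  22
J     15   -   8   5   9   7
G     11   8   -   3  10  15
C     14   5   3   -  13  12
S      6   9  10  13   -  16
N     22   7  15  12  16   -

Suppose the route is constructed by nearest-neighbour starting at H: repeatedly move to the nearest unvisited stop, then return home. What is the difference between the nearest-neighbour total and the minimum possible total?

Excess over optimum: 12 km.

H: S=6, G=11, C=14, J=15, N=22 ⇒ S
S: J=9, G=10, C=13, N=16 ⇒ J
J: C=5, N=7, G=8 ⇒ C
C: G=3, N=12 ⇒ G
G: N=15 ⇒ N
NN route H → S → J → C → G → N → H costs 60.
Optimal: H → G → C → J → N → S → H costs 48 (by enumerating all 60 distinct tours).
Excess = 60 − 48 = 12.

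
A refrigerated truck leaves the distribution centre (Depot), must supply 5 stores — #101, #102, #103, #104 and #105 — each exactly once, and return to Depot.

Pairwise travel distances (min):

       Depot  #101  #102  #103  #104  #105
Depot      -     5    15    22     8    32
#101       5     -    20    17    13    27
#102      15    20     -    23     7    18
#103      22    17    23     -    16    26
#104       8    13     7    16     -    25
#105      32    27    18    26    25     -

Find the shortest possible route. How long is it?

Minimum total distance: 81 min.

With 5 stops there are 5!/2 = 60 distinct round trips (a route and its reverse cost the same).
Depot → #101 → #102 → #103 → #104 → #105 → Depot: 5+20+23+16+25+32 = 121
Depot → #101 → #102 → #103 → #105 → #104 → Depot: 5+20+23+26+25+8 = 107
Depot → #101 → #102 → #104 → #103 → #105 → Depot: 5+20+7+16+26+32 = 106
Depot → #101 → #102 → #104 → #105 → #103 → Depot: 5+20+7+25+26+22 = 105
Depot → #101 → #102 → #105 → #103 → #104 → Depot: 5+20+18+26+16+8 = 93
Depot → #101 → #102 → #105 → #104 → #103 → Depot: 5+20+18+25+16+22 = 106
Depot → #101 → #103 → #102 → #104 → #105 → Depot: 5+17+23+7+25+32 = 109
Depot → #101 → #103 → #102 → #105 → #104 → Depot: 5+17+23+18+25+8 = 96
Depot → #101 → #103 → #104 → #102 → #105 → Depot: 5+17+16+7+18+32 = 95
Depot → #101 → #103 → #104 → #105 → #102 → Depot: 5+17+16+25+18+15 = 96
Depot → #101 → #103 → #105 → #102 → #104 → Depot: 5+17+26+18+7+8 = 81
Depot → #101 → #103 → #105 → #104 → #102 → Depot: 5+17+26+25+7+15 = 95
Depot → #101 → #104 → #102 → #103 → #105 → Depot: 5+13+7+23+26+32 = 106
Depot → #101 → #104 → #102 → #105 → #103 → Depot: 5+13+7+18+26+22 = 91
… (46 more)
The minimum is 81.
One optimal route: Depot → #101 → #103 → #105 → #102 → #104 → Depot (or its reverse).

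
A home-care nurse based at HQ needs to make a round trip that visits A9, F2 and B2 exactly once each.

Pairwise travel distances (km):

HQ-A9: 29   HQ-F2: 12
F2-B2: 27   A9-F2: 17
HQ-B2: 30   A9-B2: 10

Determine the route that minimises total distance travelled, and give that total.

Shortest round trip = 69 km.

With 3 stops there are 3!/2 = 3 distinct round trips (a route and its reverse cost the same).
HQ - A9 - F2 - B2 - HQ: 29+17+27+30 = 103
HQ - A9 - B2 - F2 - HQ: 29+10+27+12 = 78
HQ - F2 - A9 - B2 - HQ: 12+17+10+30 = 69
The minimum is 69.
One optimal route: HQ → F2 → A9 → B2 → HQ (or its reverse).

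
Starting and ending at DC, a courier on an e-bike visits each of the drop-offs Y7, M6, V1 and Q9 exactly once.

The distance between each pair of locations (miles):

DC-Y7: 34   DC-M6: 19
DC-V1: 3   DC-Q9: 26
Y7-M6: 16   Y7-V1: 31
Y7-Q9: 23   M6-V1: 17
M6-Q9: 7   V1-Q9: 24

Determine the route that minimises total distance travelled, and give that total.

Minimum total distance: 83 miles.

With 4 stops there are 4!/2 = 12 distinct round trips (a route and its reverse cost the same).
DC→Y7→M6→V1→Q9→DC: 34+16+17+24+26 = 117
DC→Y7→M6→Q9→V1→DC: 34+16+7+24+3 = 84
DC→Y7→V1→M6→Q9→DC: 34+31+17+7+26 = 115
DC→Y7→V1→Q9→M6→DC: 34+31+24+7+19 = 115
DC→Y7→Q9→M6→V1→DC: 34+23+7+17+3 = 84
DC→Y7→Q9→V1→M6→DC: 34+23+24+17+19 = 117
DC→M6→Y7→V1→Q9→DC: 19+16+31+24+26 = 116
DC→M6→Y7→Q9→V1→DC: 19+16+23+24+3 = 85
DC→M6→V1→Y7→Q9→DC: 19+17+31+23+26 = 116
DC→M6→Q9→Y7→V1→DC: 19+7+23+31+3 = 83
DC→V1→Y7→M6→Q9→DC: 3+31+16+7+26 = 83
DC→V1→M6→Y7→Q9→DC: 3+17+16+23+26 = 85
The minimum is 83.
One optimal route: DC → M6 → Q9 → Y7 → V1 → DC (or its reverse).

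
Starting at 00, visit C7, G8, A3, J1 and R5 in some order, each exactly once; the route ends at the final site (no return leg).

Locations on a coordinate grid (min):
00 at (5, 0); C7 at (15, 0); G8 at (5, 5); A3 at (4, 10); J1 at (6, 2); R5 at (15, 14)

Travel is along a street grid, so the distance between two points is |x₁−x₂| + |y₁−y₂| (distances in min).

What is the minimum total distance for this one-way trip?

Minimum one-way distance = 42 min.

There are 5! = 120 possible orderings.
00 → C7 → G8 → A3 → J1 → R5: 10+15+6+10+21 = 62
00 → C7 → G8 → A3 → R5 → J1: 10+15+6+15+21 = 67
00 → C7 → G8 → J1 → A3 → R5: 10+15+4+10+15 = 54
00 → C7 → G8 → J1 → R5 → A3: 10+15+4+21+15 = 65
00 → C7 → G8 → R5 → A3 → J1: 10+15+19+15+10 = 69
00 → C7 → G8 → R5 → J1 → A3: 10+15+19+21+10 = 75
00 → C7 → A3 → G8 → J1 → R5: 10+21+6+4+21 = 62
00 → C7 → A3 → G8 → R5 → J1: 10+21+6+19+21 = 77
00 → C7 → A3 → J1 → G8 → R5: 10+21+10+4+19 = 64
00 → C7 → A3 → J1 → R5 → G8: 10+21+10+21+19 = 81
00 → C7 → A3 → R5 → G8 → J1: 10+21+15+19+4 = 69
00 → C7 → A3 → R5 → J1 → G8: 10+21+15+21+4 = 71
00 → C7 → J1 → G8 → A3 → R5: 10+11+4+6+15 = 46
00 → C7 → J1 → G8 → R5 → A3: 10+11+4+19+15 = 59
… (106 more)
00 → J1 → G8 → A3 → R5 → C7: 3+4+6+15+14 = 42  ← best
The minimum is 42.
One shortest path: 00 → J1 → G8 → A3 → R5 → C7.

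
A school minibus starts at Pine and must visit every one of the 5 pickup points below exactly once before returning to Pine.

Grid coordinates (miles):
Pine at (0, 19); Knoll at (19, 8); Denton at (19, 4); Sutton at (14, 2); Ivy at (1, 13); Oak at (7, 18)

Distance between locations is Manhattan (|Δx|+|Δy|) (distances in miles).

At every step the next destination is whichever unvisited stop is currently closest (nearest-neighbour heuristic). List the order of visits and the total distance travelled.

At Pine the remaining stops are Ivy 7, Oak 8, Knoll 30, Sutton 31, Denton 34; go to Ivy.
At Ivy the remaining stops are Oak 11, Knoll 23, Sutton 24, Denton 27; go to Oak.
At Oak the remaining stops are Knoll 22, Sutton 23, Denton 26; go to Knoll.
At Knoll the remaining stops are Denton 4, Sutton 11; go to Denton.
At Denton the remaining stops are Sutton 7; go to Sutton.
Return Sutton→Pine: 31.
Total = 7 + 11 + 22 + 4 + 7 + 31 = 82.

Nearest-neighbour total = 82 miles; route Pine → Ivy → Oak → Knoll → Denton → Sutton → Pine.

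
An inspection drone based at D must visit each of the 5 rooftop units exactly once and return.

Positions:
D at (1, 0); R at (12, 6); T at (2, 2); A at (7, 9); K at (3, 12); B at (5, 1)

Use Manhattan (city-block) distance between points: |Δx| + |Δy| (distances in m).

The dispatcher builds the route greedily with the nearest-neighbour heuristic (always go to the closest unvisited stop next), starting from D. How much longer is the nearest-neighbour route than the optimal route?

10 m longer than the optimal tour.

From D: T=3, B=5, K=14, A=15, R=17 → choose T (3).
From T: B=4, K=11, A=12, R=14 → choose B (4).
From B: A=10, R=12, K=13 → choose A (10).
From A: K=7, R=8 → choose K (7).
From K: R=15 → choose R (15).
NN route D → T → B → A → K → R → D costs 56.
Optimal: D → T → K → A → R → B → D costs 46 (by enumerating all 60 distinct tours).
Excess = 56 − 46 = 10.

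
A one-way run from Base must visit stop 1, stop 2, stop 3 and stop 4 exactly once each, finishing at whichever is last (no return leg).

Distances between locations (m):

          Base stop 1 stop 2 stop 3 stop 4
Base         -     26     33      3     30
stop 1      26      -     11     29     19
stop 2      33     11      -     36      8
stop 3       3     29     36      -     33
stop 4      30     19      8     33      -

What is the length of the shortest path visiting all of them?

There are 4! = 24 possible orderings.
Base - stop 1 - stop 2 - stop 3 - stop 4: 26+11+36+33 = 106
Base - stop 1 - stop 2 - stop 4 - stop 3: 26+11+8+33 = 78
Base - stop 1 - stop 3 - stop 2 - stop 4: 26+29+36+8 = 99
Base - stop 1 - stop 3 - stop 4 - stop 2: 26+29+33+8 = 96
Base - stop 1 - stop 4 - stop 2 - stop 3: 26+19+8+36 = 89
Base - stop 1 - stop 4 - stop 3 - stop 2: 26+19+33+36 = 114
Base - stop 2 - stop 1 - stop 3 - stop 4: 33+11+29+33 = 106
Base - stop 2 - stop 1 - stop 4 - stop 3: 33+11+19+33 = 96
Base - stop 2 - stop 3 - stop 1 - stop 4: 33+36+29+19 = 117
Base - stop 2 - stop 3 - stop 4 - stop 1: 33+36+33+19 = 121
Base - stop 2 - stop 4 - stop 1 - stop 3: 33+8+19+29 = 89
Base - stop 2 - stop 4 - stop 3 - stop 1: 33+8+33+29 = 103
Base - stop 3 - stop 1 - stop 2 - stop 4: 3+29+11+8 = 51
Base - stop 3 - stop 1 - stop 4 - stop 2: 3+29+19+8 = 59
… (10 more)
The minimum is 51.
One shortest path: Base → stop 3 → stop 1 → stop 2 → stop 4.

51 m — the minimum one-way total.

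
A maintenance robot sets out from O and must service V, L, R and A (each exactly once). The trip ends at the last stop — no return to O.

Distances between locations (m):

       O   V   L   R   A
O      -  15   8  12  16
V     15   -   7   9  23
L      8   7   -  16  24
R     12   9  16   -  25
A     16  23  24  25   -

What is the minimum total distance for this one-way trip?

Minimum one-way distance = 49 m.

There are 4! = 24 possible orderings.
O→V→L→R→A: 15+7+16+25 = 63
O→V→L→A→R: 15+7+24+25 = 71
O→V→R→L→A: 15+9+16+24 = 64
O→V→R→A→L: 15+9+25+24 = 73
O→V→A→L→R: 15+23+24+16 = 78
O→V→A→R→L: 15+23+25+16 = 79
O→L→V→R→A: 8+7+9+25 = 49
O→L→V→A→R: 8+7+23+25 = 63
O→L→R→V→A: 8+16+9+23 = 56
O→L→R→A→V: 8+16+25+23 = 72
O→L→A→V→R: 8+24+23+9 = 64
O→L→A→R→V: 8+24+25+9 = 66
O→R→V→L→A: 12+9+7+24 = 52
O→R→V→A→L: 12+9+23+24 = 68
… (10 more)
The minimum is 49.
One shortest path: O → L → V → R → A.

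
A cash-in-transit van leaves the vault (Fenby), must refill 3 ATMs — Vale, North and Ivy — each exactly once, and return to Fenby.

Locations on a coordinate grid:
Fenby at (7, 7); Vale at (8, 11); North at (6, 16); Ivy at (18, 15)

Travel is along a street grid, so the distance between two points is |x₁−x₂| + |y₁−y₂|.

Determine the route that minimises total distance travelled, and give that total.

Minimum total distance: 42.

There are 3 distinct closed tours to check (reversals are equivalent).
Fenby→Vale→North→Ivy→Fenby: 5+7+13+19 = 44
Fenby→Vale→Ivy→North→Fenby: 5+14+13+10 = 42
Fenby→North→Vale→Ivy→Fenby: 10+7+14+19 = 50
The minimum is 42.
One optimal route: Fenby → Vale → Ivy → North → Fenby (or its reverse).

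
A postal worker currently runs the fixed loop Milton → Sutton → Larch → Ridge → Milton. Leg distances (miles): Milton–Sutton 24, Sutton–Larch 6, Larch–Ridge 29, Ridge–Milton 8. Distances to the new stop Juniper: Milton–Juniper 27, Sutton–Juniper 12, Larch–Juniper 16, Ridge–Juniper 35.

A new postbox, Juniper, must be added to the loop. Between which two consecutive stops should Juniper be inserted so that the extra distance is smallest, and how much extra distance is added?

Insertion cost between consecutive stops i–j is d(i,Juniper) + d(Juniper,j) − d(i,j):
  between Milton and Sutton: 27 + 12 − 24 = 15
  between Sutton and Larch: 12 + 16 − 6 = 22
  between Larch and Ridge: 16 + 35 − 29 = 22
  between Ridge and Milton: 35 + 27 − 8 = 54
Cheapest insertion is between Milton and Sutton, adding 15.
New total = 67 + 15 = 82.

+15 miles — insert Juniper between Milton and Sutton.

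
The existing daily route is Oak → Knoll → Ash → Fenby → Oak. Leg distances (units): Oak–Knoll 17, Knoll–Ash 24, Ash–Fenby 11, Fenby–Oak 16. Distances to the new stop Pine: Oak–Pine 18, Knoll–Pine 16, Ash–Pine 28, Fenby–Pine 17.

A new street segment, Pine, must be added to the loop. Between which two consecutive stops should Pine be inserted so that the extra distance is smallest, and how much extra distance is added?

Insertion cost between consecutive stops i–j is d(i,Pine) + d(Pine,j) − d(i,j):
  between Oak and Knoll: 18 + 16 − 17 = 17
  between Knoll and Ash: 16 + 28 − 24 = 20
  between Ash and Fenby: 28 + 17 − 11 = 34
  between Fenby and Oak: 17 + 18 − 16 = 19
Cheapest insertion is between Oak and Knoll, adding 17.
New total = 68 + 17 = 85.

Adding 17 by placing Pine on the Oak–Knoll leg.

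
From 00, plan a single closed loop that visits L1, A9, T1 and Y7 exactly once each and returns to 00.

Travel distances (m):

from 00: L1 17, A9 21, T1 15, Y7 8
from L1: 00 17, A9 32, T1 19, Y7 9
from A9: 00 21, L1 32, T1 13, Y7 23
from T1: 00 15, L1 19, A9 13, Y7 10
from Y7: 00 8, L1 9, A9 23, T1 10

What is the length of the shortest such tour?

00 → L1 → A9 → T1 → Y7 → 00: 17+32+13+10+8 = 80
00 → L1 → A9 → Y7 → T1 → 00: 17+32+23+10+15 = 97
00 → L1 → T1 → A9 → Y7 → 00: 17+19+13+23+8 = 80
00 → L1 → T1 → Y7 → A9 → 00: 17+19+10+23+21 = 90
00 → L1 → Y7 → A9 → T1 → 00: 17+9+23+13+15 = 77
00 → L1 → Y7 → T1 → A9 → 00: 17+9+10+13+21 = 70
00 → A9 → L1 → T1 → Y7 → 00: 21+32+19+10+8 = 90
00 → A9 → L1 → Y7 → T1 → 00: 21+32+9+10+15 = 87
00 → A9 → T1 → L1 → Y7 → 00: 21+13+19+9+8 = 70
00 → A9 → Y7 → L1 → T1 → 00: 21+23+9+19+15 = 87
00 → T1 → L1 → A9 → Y7 → 00: 15+19+32+23+8 = 97
00 → T1 → A9 → L1 → Y7 → 00: 15+13+32+9+8 = 77
The minimum is 70.
One optimal route: 00 → L1 → Y7 → T1 → A9 → 00 (or its reverse).

Minimum total distance: 70 m.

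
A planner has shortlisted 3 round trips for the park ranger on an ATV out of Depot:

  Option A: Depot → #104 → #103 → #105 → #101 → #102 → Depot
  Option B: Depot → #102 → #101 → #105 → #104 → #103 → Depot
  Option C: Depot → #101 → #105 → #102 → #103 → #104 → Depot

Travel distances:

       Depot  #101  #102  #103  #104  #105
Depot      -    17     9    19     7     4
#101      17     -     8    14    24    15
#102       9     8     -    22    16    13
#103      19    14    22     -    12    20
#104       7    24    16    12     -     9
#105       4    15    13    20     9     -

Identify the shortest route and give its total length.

Option A: 7 + 12 + 20 + 15 + 8 + 9 = 71
Option B: 9 + 8 + 15 + 9 + 12 + 19 = 72
Option C: 17 + 15 + 13 + 22 + 12 + 7 = 86

71 — Option A is the shortest.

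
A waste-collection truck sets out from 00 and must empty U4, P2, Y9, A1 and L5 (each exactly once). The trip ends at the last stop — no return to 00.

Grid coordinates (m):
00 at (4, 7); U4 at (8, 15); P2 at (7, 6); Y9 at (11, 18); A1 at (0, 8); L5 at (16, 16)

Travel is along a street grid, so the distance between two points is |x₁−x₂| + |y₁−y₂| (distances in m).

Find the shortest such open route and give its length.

37 m — the minimum one-way total.

There are 5! = 120 possible orderings.
00→U4→P2→Y9→A1→L5: 12+10+16+21+24 = 83
00→U4→P2→Y9→L5→A1: 12+10+16+7+24 = 69
00→U4→P2→A1→Y9→L5: 12+10+9+21+7 = 59
00→U4→P2→A1→L5→Y9: 12+10+9+24+7 = 62
00→U4→P2→L5→Y9→A1: 12+10+19+7+21 = 69
00→U4→P2→L5→A1→Y9: 12+10+19+24+21 = 86
00→U4→Y9→P2→A1→L5: 12+6+16+9+24 = 67
00→U4→Y9→P2→L5→A1: 12+6+16+19+24 = 77
00→U4→Y9→A1→P2→L5: 12+6+21+9+19 = 67
00→U4→Y9→A1→L5→P2: 12+6+21+24+19 = 82
00→U4→Y9→L5→P2→A1: 12+6+7+19+9 = 53
00→U4→Y9→L5→A1→P2: 12+6+7+24+9 = 58
00→U4→A1→P2→Y9→L5: 12+15+9+16+7 = 59
00→U4→A1→P2→L5→Y9: 12+15+9+19+7 = 62
… (106 more)
00→A1→P2→U4→Y9→L5: 5+9+10+6+7 = 37  ← best
The minimum is 37.
One shortest path: 00 → A1 → P2 → U4 → Y9 → L5.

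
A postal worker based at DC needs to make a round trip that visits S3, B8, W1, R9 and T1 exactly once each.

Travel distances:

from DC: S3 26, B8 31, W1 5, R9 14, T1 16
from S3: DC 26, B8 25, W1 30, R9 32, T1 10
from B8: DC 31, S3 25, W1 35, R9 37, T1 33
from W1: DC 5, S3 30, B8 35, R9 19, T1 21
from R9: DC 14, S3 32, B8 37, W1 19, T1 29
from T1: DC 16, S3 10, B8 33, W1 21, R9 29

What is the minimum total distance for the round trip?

Shortest round trip = 112.

There are 60 distinct closed tours to check (reversals are equivalent).
DC - S3 - B8 - W1 - R9 - T1 - DC: 26+25+35+19+29+16 = 150
DC - S3 - B8 - W1 - T1 - R9 - DC: 26+25+35+21+29+14 = 150
DC - S3 - B8 - R9 - W1 - T1 - DC: 26+25+37+19+21+16 = 144
DC - S3 - B8 - R9 - T1 - W1 - DC: 26+25+37+29+21+5 = 143
DC - S3 - B8 - T1 - W1 - R9 - DC: 26+25+33+21+19+14 = 138
DC - S3 - B8 - T1 - R9 - W1 - DC: 26+25+33+29+19+5 = 137
DC - S3 - W1 - B8 - R9 - T1 - DC: 26+30+35+37+29+16 = 173
DC - S3 - W1 - B8 - T1 - R9 - DC: 26+30+35+33+29+14 = 167
DC - S3 - W1 - R9 - B8 - T1 - DC: 26+30+19+37+33+16 = 161
DC - S3 - W1 - R9 - T1 - B8 - DC: 26+30+19+29+33+31 = 168
DC - S3 - W1 - T1 - B8 - R9 - DC: 26+30+21+33+37+14 = 161
DC - S3 - W1 - T1 - R9 - B8 - DC: 26+30+21+29+37+31 = 174
DC - S3 - R9 - B8 - W1 - T1 - DC: 26+32+37+35+21+16 = 167
DC - S3 - R9 - B8 - T1 - W1 - DC: 26+32+37+33+21+5 = 154
… (46 more)
DC - W1 - R9 - B8 - S3 - T1 - DC: 5+19+37+25+10+16 = 112  ← best
The minimum is 112.
One optimal route: DC → W1 → R9 → B8 → S3 → T1 → DC (or its reverse).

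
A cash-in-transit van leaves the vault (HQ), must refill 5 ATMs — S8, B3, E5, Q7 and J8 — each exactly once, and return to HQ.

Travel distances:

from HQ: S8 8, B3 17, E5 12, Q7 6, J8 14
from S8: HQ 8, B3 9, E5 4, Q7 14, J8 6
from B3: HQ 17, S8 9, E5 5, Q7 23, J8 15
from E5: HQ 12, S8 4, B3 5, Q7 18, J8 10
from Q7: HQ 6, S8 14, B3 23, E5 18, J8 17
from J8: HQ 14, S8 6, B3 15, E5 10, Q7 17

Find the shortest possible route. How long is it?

Minimum total distance: 55.

There are 60 distinct closed tours to check (reversals are equivalent).
HQ → S8 → B3 → E5 → Q7 → J8 → HQ: 8+9+5+18+17+14 = 71
HQ → S8 → B3 → E5 → J8 → Q7 → HQ: 8+9+5+10+17+6 = 55
HQ → S8 → B3 → Q7 → E5 → J8 → HQ: 8+9+23+18+10+14 = 82
HQ → S8 → B3 → Q7 → J8 → E5 → HQ: 8+9+23+17+10+12 = 79
HQ → S8 → B3 → J8 → E5 → Q7 → HQ: 8+9+15+10+18+6 = 66
HQ → S8 → B3 → J8 → Q7 → E5 → HQ: 8+9+15+17+18+12 = 79
HQ → S8 → E5 → B3 → Q7 → J8 → HQ: 8+4+5+23+17+14 = 71
HQ → S8 → E5 → B3 → J8 → Q7 → HQ: 8+4+5+15+17+6 = 55
HQ → S8 → E5 → Q7 → B3 → J8 → HQ: 8+4+18+23+15+14 = 82
HQ → S8 → E5 → Q7 → J8 → B3 → HQ: 8+4+18+17+15+17 = 79
HQ → S8 → E5 → J8 → B3 → Q7 → HQ: 8+4+10+15+23+6 = 66
HQ → S8 → E5 → J8 → Q7 → B3 → HQ: 8+4+10+17+23+17 = 79
HQ → S8 → Q7 → B3 → E5 → J8 → HQ: 8+14+23+5+10+14 = 74
HQ → S8 → Q7 → B3 → J8 → E5 → HQ: 8+14+23+15+10+12 = 82
… (46 more)
The minimum is 55.
One optimal route: HQ → S8 → B3 → E5 → J8 → Q7 → HQ (or its reverse).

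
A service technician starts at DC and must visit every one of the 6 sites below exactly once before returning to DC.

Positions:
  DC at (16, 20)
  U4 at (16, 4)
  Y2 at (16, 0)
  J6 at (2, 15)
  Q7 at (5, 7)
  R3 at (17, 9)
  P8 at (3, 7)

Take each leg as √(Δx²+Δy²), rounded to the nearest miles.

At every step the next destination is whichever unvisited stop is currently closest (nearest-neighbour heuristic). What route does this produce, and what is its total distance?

Nearest-neighbour total = 58 miles; route DC → R3 → U4 → Y2 → Q7 → P8 → J6 → DC.

At DC the remaining stops are R3 11, J6 15, U4 16, Q7 17, P8 18, Y2 20; go to R3.
At R3 the remaining stops are U4 5, Y2 9, Q7 12, P8 14, J6 16; go to U4.
At U4 the remaining stops are Y2 4, Q7 11, P8 13, J6 18; go to Y2.
At Y2 the remaining stops are Q7 13, P8 15, J6 21; go to Q7.
At Q7 the remaining stops are P8 2, J6 9; go to P8.
At P8 the remaining stops are J6 8; go to J6.
Return J6→DC: 15.
Total = 11 + 5 + 4 + 13 + 2 + 8 + 15 = 58.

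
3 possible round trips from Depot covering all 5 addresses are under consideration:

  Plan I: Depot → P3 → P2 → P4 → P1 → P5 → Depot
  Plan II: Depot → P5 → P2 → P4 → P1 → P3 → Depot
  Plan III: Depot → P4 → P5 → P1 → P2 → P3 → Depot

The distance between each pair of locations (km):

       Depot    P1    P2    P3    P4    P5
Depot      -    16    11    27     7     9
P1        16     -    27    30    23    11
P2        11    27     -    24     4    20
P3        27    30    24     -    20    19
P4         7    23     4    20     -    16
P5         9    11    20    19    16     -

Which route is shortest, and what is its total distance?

Shortest is Plan I, total 98 km.

Plan I: 27 + 24 + 4 + 23 + 11 + 9 = 98
Plan II: 9 + 20 + 4 + 23 + 30 + 27 = 113
Plan III: 7 + 16 + 11 + 27 + 24 + 27 = 112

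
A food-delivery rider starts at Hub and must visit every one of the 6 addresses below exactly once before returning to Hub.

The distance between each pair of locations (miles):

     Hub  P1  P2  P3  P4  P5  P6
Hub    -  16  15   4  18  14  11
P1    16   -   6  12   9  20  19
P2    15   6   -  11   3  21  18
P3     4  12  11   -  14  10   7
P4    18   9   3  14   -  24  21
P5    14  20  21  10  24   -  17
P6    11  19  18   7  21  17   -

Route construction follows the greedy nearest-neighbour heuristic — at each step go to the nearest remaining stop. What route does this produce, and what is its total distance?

Total distance 75 miles via the nearest-neighbour route Hub → P3 → P6 → P5 → P1 → P2 → P4 → Hub.

Hub → [P3:4 / P6:11 / P5:14 / P2:15 / P1:16 / P4:18] → P3 (4)
P3 → [P6:7 / P5:10 / P2:11 / P1:12 / P4:14] → P6 (7)
P6 → [P5:17 / P2:18 / P1:19 / P4:21] → P5 (17)
P5 → [P1:20 / P2:21 / P4:24] → P1 (20)
P1 → [P2:6 / P4:9] → P2 (6)
P2 → [P4:3] → P4 (3)
Return P4→Hub: 18.
Total = 4 + 7 + 17 + 20 + 6 + 3 + 18 = 75.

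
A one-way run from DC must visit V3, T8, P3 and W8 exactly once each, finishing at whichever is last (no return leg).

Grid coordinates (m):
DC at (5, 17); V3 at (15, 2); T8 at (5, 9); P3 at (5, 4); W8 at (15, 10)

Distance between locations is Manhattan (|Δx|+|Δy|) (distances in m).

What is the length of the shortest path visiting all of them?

There are 4! = 24 possible orderings.
DC → V3 → T8 → P3 → W8: 25+17+5+16 = 63
DC → V3 → T8 → W8 → P3: 25+17+11+16 = 69
DC → V3 → P3 → T8 → W8: 25+12+5+11 = 53
DC → V3 → P3 → W8 → T8: 25+12+16+11 = 64
DC → V3 → W8 → T8 → P3: 25+8+11+5 = 49
DC → V3 → W8 → P3 → T8: 25+8+16+5 = 54
DC → T8 → V3 → P3 → W8: 8+17+12+16 = 53
DC → T8 → V3 → W8 → P3: 8+17+8+16 = 49
DC → T8 → P3 → V3 → W8: 8+5+12+8 = 33
DC → T8 → P3 → W8 → V3: 8+5+16+8 = 37
DC → T8 → W8 → V3 → P3: 8+11+8+12 = 39
DC → T8 → W8 → P3 → V3: 8+11+16+12 = 47
DC → P3 → V3 → T8 → W8: 13+12+17+11 = 53
DC → P3 → V3 → W8 → T8: 13+12+8+11 = 44
… (10 more)
The minimum is 33.
One shortest path: DC → T8 → P3 → V3 → W8.

Minimum one-way distance = 33 m.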